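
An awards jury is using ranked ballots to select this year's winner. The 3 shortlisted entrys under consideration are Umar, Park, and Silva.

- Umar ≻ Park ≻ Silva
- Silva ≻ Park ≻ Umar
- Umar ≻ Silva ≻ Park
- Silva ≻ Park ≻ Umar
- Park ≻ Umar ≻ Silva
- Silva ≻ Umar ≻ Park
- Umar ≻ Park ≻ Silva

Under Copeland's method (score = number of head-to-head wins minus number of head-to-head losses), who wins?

Pairwise results:
  Umar vs Park: Umar wins 4–3.
  Umar vs Silva: Umar wins 4–3.
  Park vs Silva: Silva wins 4–3.
Copeland scores (wins − losses):
  Umar: 2 − 0 = 2
  Park: 0 − 2 = -2
  Silva: 1 − 1 = 0
Umar has the best Copeland score.

Umar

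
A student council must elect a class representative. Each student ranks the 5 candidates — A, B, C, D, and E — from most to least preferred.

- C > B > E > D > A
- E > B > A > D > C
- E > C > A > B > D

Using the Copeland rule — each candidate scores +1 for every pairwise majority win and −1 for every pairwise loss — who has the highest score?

Pairwise results:
  A vs B: B wins 2–1.
  A vs C: C wins 2–1.
  A vs D: A wins 2–1.
  A vs E: E wins 3–0.
  B vs C: C wins 2–1.
  B vs D: B wins 3–0.
  B vs E: E wins 2–1.
  C vs D: C wins 2–1.
  C vs E: E wins 2–1.
  D vs E: E wins 3–0.
Copeland scores (wins − losses):
  A: 1 − 3 = -2
  B: 2 − 2 = 0
  C: 3 − 1 = 2
  D: 0 − 4 = -4
  E: 4 − 0 = 4
E has the best Copeland score.

E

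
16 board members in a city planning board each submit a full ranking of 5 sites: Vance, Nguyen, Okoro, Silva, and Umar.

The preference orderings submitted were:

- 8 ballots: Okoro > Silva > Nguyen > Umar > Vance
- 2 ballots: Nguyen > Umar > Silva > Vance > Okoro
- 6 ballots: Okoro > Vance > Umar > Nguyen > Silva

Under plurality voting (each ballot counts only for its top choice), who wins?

First-place vote totals:
  Vance: 0
  Nguyen: 2
  Okoro: 14
  Silva: 0
  Umar: 0
Okoro has the most first-place votes.

Okoro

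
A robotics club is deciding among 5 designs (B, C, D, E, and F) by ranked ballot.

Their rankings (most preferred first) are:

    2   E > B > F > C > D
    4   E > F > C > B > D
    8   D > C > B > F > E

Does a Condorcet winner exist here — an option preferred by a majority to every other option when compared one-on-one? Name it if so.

D

Head-to-head results (14 voters total):
B vs C: C wins 12–2.
B vs D: D wins 8–6.
B vs E: B wins 8–6.
B vs F: B wins 10–4.
C vs D: D wins 8–6.
C vs E: C wins 8–6.
C vs F: C wins 8–6.
D vs E: D wins 8–6.
D vs F: D wins 8–6.
E vs F: F wins 8–6.
D beats each rival — B (8–6), C (8–6), E (8–6), F (8–6) — so D is the Condorcet winner.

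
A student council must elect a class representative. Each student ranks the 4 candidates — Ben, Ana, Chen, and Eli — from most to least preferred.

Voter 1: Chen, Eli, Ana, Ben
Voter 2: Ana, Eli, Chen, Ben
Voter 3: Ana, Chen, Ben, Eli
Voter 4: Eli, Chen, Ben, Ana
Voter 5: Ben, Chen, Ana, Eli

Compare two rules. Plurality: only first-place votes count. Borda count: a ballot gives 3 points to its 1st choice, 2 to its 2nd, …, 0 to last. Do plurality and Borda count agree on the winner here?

Plurality first-place counts: Ben 1, Ana 2, Chen 1, Eli 1 → Ana.
Borda totals: Ben 5, Ana 8, Chen 10, Eli 7 → Chen.
The two rules disagree: plurality picks Ana, Borda picks Chen.

No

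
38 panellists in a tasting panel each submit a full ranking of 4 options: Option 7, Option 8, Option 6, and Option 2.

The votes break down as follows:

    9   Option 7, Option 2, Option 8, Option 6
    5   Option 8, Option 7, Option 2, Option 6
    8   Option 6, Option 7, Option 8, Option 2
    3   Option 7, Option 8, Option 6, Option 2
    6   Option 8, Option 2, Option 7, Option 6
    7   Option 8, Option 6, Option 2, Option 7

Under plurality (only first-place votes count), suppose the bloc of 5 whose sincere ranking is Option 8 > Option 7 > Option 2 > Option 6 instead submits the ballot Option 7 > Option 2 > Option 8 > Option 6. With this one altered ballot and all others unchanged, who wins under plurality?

Option 7

First-place totals with the altered ballot: Option 7 17, Option 8 13, Option 6 8, Option 2 0.
The switch changes the winner from Option 8 to Option 7.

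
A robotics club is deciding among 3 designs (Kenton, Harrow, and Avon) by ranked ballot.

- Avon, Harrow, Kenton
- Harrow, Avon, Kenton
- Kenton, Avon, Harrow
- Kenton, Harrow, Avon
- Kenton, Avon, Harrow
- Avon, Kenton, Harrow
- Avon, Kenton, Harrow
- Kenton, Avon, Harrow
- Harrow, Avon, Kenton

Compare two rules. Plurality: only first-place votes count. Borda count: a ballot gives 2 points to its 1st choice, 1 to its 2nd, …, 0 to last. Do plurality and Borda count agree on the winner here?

No

Plurality first-place counts: Kenton 4, Harrow 2, Avon 3 → Kenton.
Borda totals: Kenton 10, Harrow 6, Avon 11 → Avon.
The two rules disagree: plurality picks Kenton, Borda picks Avon.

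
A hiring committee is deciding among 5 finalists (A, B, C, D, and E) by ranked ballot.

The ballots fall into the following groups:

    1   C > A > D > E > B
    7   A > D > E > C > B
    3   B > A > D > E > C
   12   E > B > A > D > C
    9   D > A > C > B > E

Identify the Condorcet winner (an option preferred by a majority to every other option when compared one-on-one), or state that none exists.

Head-to-head results (32 voters total):
A vs B: A wins 17–15.
A vs C: A wins 31–1.
A vs D: A wins 23–9.
A vs E: A wins 20–12.
B vs C: C wins 17–15.
B vs D: D wins 17–15.
B vs E: E wins 20–12.
C vs D: D wins 31–1.
C vs E: E wins 22–10.
D vs E: D wins 20–12.
A beats each rival — B (17–15), C (31–1), D (23–9), E (20–12) — so A is the Condorcet winner.

A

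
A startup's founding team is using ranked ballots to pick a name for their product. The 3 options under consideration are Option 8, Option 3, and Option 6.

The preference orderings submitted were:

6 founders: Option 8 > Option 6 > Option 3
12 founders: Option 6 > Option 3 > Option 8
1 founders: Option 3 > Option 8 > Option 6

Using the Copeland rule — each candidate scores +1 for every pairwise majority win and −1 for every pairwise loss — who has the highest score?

Option 6

Pairwise results:
  Option 8 vs Option 3: Option 3 wins 13–6.
  Option 8 vs Option 6: Option 6 wins 12–7.
  Option 3 vs Option 6: Option 6 wins 18–1.
Copeland scores (wins − losses):
  Option 8: 0 − 2 = -2
  Option 3: 1 − 1 = 0
  Option 6: 2 − 0 = 2
Option 6 has the best Copeland score.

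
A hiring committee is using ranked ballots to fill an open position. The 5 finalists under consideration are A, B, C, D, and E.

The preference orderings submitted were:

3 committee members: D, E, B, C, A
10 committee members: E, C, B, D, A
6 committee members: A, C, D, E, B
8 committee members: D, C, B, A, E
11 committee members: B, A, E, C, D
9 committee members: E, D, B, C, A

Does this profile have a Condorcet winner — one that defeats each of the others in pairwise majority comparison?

No

Head-to-head results (47 voters total):
A vs B: B wins 41–6.
A vs C: C wins 30–17.
A vs D: D wins 30–17.
A vs E: A wins 25–22.
B vs C: C wins 24–23.
B vs D: D wins 26–21.
B vs E: E wins 28–19.
C vs D: C wins 27–20.
C vs E: E wins 33–14.
D vs E: E wins 30–17.
No candidate beats all others: A beats E beats B beats A, a majority cycle.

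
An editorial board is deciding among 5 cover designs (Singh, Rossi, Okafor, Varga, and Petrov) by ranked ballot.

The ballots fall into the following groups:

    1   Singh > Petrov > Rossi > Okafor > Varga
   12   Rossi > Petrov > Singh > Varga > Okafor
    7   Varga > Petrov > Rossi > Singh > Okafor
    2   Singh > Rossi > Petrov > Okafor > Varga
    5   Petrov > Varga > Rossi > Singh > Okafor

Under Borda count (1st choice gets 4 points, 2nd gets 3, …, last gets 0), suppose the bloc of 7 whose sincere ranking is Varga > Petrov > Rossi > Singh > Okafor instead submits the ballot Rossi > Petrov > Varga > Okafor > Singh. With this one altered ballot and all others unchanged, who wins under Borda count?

Rossi

Borda totals with the altered ballot: Singh 41, Rossi 94, Okafor 10, Varga 41, Petrov 84.
The switch changes the winner from Petrov to Rossi.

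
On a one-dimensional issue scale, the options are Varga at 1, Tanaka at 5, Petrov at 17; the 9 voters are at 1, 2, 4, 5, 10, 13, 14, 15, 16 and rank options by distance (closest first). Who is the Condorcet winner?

Tanaka

With single-peaked preferences on a line, the Condorcet winner is the candidate closest to the median voter.
The median voter (position 10) is closest to Tanaka at 5.
Check: Tanaka vs Varga — voters closer to Tanaka: 7 of 9.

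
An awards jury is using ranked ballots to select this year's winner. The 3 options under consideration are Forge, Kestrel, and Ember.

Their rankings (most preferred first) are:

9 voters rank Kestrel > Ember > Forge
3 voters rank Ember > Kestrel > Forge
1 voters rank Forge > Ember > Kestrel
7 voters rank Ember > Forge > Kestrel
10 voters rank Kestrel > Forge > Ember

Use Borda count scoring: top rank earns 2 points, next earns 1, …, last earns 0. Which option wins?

Kestrel

Borda scores:
  Forge: 9·0 + 3·0 + 2 + 7·1 + 10·1 = 19
  Kestrel: 9·2 + 3·1 + 0 + 7·0 + 10·2 = 41
  Ember: 9·1 + 3·2 + 1 + 7·2 + 10·0 = 30
Kestrel has the highest total.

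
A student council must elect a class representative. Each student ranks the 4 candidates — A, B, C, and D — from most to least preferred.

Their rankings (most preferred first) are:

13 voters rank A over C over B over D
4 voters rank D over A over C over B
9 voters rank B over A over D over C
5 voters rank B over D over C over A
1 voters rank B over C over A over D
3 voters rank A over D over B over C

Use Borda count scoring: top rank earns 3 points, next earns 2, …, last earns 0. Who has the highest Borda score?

A

Borda scores:
  A: 13·3 + 4·2 + 9·2 + 5·0 + 1 + 3·3 = 75
  B: 13·1 + 4·0 + 9·3 + 5·3 + 3 + 3·1 = 61
  C: 13·2 + 4·1 + 9·0 + 5·1 + 2 + 3·0 = 37
  D: 13·0 + 4·3 + 9·1 + 5·2 + 0 + 3·2 = 37
A has the highest total.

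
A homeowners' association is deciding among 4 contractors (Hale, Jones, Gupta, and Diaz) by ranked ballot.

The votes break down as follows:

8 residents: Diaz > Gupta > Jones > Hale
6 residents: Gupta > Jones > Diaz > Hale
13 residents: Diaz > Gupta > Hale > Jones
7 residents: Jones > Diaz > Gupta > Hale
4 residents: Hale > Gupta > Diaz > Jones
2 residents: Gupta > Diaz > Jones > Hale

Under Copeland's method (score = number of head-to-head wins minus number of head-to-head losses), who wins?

Pairwise results:
  Hale vs Jones: Jones wins 23–17.
  Hale vs Gupta: Gupta wins 36–4.
  Hale vs Diaz: Diaz wins 36–4.
  Jones vs Gupta: Gupta wins 33–7.
  Jones vs Diaz: Diaz wins 27–13.
  Gupta vs Diaz: Diaz wins 28–12.
Copeland scores (wins − losses):
  Hale: 0 − 3 = -3
  Jones: 1 − 2 = -1
  Gupta: 2 − 1 = 1
  Diaz: 3 − 0 = 3
Diaz has the best Copeland score.

Diaz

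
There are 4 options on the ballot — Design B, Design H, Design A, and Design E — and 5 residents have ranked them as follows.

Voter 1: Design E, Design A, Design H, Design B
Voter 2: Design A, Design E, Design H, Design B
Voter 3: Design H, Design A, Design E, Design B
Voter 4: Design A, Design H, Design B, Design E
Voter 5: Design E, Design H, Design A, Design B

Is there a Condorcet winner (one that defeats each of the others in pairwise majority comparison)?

Head-to-head results (5 voters total):
Design B vs Design H: Design H wins 5–0.
Design B vs Design A: Design A wins 5–0.
Design B vs Design E: Design E wins 4–1.
Design H vs Design A: Design A wins 3–2.
Design H vs Design E: Design E wins 3–2.
Design A vs Design E: Design A wins 3–2.
Design A beats each rival — Design B (5–0), Design H (3–2), Design E (3–2) — so Design A is the Condorcet winner.

Yes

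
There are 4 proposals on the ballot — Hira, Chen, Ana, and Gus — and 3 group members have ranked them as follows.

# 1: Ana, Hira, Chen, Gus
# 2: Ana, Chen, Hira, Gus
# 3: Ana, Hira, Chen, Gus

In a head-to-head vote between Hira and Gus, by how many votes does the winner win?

Ballots ranking Hira above Gus: 3.
Ballots ranking Gus above Hira: 0.
Hira wins 3–0, a margin of 3.

3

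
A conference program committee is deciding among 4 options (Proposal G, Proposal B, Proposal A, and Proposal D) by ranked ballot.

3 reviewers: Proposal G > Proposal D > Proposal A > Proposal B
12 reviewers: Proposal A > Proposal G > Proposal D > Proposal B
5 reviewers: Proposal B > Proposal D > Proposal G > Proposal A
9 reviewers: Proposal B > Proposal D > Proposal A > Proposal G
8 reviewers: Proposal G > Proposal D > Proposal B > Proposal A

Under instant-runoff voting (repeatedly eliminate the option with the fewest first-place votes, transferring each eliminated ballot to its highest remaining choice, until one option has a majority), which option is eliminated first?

Proposal D

Round 1: Proposal B 14, Proposal A 12, Proposal G 11, Proposal D 0. Proposal D has the fewest and is eliminated.
Round 2: Proposal B 14, Proposal A 12, Proposal G 11. Proposal G has the fewest and is eliminated.
Round 3: Proposal B 22, Proposal A 15. Proposal B has a majority.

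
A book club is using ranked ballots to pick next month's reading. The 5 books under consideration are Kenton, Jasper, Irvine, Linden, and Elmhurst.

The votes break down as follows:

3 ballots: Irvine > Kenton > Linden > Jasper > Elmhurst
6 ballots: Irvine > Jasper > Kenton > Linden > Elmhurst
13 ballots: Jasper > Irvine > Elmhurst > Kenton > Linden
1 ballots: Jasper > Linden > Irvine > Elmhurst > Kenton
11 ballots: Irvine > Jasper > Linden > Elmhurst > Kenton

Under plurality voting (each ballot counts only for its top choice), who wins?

First-place vote totals:
  Kenton: 0
  Jasper: 14
  Irvine: 20
  Linden: 0
  Elmhurst: 0
Irvine has the most first-place votes.

Irvine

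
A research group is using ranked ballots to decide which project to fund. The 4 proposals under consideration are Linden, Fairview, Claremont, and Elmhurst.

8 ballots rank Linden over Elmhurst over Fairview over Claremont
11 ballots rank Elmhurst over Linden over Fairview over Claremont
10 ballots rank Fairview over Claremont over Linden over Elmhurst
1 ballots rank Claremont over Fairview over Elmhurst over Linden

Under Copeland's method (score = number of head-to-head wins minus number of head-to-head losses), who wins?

Linden

Pairwise results:
  Linden vs Fairview: Linden wins 19–11.
  Linden vs Claremont: Linden wins 19–11.
  Linden vs Elmhurst: Linden wins 18–12.
  Fairview vs Claremont: Fairview wins 29–1.
  Fairview vs Elmhurst: Elmhurst wins 19–11.
  Claremont vs Elmhurst: Elmhurst wins 19–11.
Copeland scores (wins − losses):
  Linden: 3 − 0 = 3
  Fairview: 1 − 2 = -1
  Claremont: 0 − 3 = -3
  Elmhurst: 2 − 1 = 1
Linden has the best Copeland score.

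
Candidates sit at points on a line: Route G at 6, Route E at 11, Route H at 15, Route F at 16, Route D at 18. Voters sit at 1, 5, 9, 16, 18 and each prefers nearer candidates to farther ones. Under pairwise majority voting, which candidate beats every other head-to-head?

With single-peaked preferences on a line, the Condorcet winner is the candidate closest to the median voter.
The median voter (position 9) is closest to Route E at 11.
Check: Route E vs Route H — voters closer to Route E: 3 of 5.

Route E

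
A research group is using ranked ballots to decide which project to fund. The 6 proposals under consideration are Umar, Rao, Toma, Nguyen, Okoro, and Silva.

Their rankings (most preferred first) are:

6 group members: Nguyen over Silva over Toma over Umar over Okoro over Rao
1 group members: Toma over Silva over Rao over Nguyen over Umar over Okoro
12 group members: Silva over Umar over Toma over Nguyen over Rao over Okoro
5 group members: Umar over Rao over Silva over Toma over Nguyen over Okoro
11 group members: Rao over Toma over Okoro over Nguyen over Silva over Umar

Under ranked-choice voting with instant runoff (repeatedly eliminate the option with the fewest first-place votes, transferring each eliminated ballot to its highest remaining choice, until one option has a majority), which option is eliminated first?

Okoro

Round 1: Silva 12, Rao 11, Nguyen 6, Umar 5, Toma 1, Okoro 0. Okoro has the fewest and is eliminated.
Round 2: Silva 12, Rao 11, Nguyen 6, Umar 5, Toma 1. Toma has the fewest and is eliminated.
Round 3: Silva 13, Rao 11, Nguyen 6, Umar 5. Umar has the fewest and is eliminated.
Round 4: Rao 16, Silva 13, Nguyen 6. Nguyen has the fewest and is eliminated.
Round 5: Silva 19, Rao 16. Silva has a majority.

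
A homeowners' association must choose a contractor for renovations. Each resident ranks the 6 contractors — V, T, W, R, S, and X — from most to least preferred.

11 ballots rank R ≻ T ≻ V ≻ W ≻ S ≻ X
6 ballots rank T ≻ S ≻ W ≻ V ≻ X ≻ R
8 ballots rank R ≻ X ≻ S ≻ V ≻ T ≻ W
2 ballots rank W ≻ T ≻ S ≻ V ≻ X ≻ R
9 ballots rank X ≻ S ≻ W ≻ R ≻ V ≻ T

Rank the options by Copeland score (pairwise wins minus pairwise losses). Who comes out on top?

Pairwise results:
  V vs T: T wins 19–17.
  V vs W: V wins 19–17.
  V vs R: R wins 28–8.
  V vs S: S wins 25–11.
  V vs X: V wins 19–17.
  T vs W: T wins 25–11.
  T vs R: R wins 28–8.
  T vs S: T wins 19–17.
  T vs X: T wins 19–17.
  W vs R: R wins 19–17.
  W vs S: S wins 23–13.
  W vs X: W wins 19–17.
  R vs S: R wins 19–17.
  R vs X: R wins 19–17.
  S vs X: S wins 19–17.
Copeland scores (wins − losses):
  V: 2 − 3 = -1
  T: 4 − 1 = 3
  W: 1 − 4 = -3
  R: 5 − 0 = 5
  S: 3 − 2 = 1
  X: 0 − 5 = -5
R has the best Copeland score.

R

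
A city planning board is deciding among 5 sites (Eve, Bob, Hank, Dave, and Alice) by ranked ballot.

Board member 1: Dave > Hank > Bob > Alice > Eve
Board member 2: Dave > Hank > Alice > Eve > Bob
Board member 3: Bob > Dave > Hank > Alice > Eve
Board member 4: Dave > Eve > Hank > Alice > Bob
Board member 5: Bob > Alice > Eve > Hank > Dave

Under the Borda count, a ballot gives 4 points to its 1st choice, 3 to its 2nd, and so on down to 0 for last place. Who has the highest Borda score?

Borda scores:
  Eve: 0 + 1 + 0 + 3 + 2 = 6
  Bob: 2 + 0 + 4 + 0 + 4 = 10
  Hank: 3 + 3 + 2 + 2 + 1 = 11
  Dave: 4 + 4 + 3 + 4 + 0 = 15
  Alice: 1 + 2 + 1 + 1 + 3 = 8
Dave has the highest total.

Dave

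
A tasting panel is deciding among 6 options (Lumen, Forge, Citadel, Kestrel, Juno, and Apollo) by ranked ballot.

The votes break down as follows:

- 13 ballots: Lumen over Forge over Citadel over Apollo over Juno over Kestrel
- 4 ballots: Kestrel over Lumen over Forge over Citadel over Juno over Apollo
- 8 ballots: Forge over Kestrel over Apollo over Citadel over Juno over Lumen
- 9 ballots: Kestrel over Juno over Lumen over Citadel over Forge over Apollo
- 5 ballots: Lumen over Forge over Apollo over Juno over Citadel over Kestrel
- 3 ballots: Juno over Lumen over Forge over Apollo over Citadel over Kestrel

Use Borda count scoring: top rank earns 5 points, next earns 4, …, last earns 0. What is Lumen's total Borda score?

145

Borda scores:
  Lumen: 13·5 + 4·4 + 8·0 + 9·3 + 5·5 + 3·4 = 145
  Forge: 13·4 + 4·3 + 8·5 + 9·1 + 5·4 + 3·3 = 142
  Citadel: 13·3 + 4·2 + 8·2 + 9·2 + 5·1 + 3·1 = 89
  Kestrel: 13·0 + 4·5 + 8·4 + 9·5 + 5·0 + 3·0 = 97
  Juno: 13·1 + 4·1 + 8·1 + 9·4 + 5·2 + 3·5 = 86
  Apollo: 13·2 + 4·0 + 8·3 + 9·0 + 5·3 + 3·2 = 71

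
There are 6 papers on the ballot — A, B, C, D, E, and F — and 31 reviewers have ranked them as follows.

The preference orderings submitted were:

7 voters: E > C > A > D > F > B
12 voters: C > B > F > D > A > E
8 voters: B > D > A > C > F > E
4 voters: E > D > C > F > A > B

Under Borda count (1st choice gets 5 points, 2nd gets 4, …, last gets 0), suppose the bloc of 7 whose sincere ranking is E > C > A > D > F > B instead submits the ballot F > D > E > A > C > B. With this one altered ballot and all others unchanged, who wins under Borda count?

D

Borda totals with the altered ballot: A 54, B 88, C 95, D 100, E 41, F 87.
The switch changes the winner from C to D.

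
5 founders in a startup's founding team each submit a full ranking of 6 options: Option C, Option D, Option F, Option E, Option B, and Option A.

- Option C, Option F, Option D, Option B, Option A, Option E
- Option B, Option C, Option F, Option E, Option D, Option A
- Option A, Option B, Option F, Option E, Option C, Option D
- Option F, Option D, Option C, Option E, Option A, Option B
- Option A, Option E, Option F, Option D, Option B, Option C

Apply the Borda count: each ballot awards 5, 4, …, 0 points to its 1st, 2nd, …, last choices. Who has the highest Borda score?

Borda scores:
  Option C: 5 + 4 + 1 + 3 + 0 = 13
  Option D: 3 + 1 + 0 + 4 + 2 = 10
  Option F: 4 + 3 + 3 + 5 + 3 = 18
  Option E: 0 + 2 + 2 + 2 + 4 = 10
  Option B: 2 + 5 + 4 + 0 + 1 = 12
  Option A: 1 + 0 + 5 + 1 + 5 = 12
Option F has the highest total.

Option F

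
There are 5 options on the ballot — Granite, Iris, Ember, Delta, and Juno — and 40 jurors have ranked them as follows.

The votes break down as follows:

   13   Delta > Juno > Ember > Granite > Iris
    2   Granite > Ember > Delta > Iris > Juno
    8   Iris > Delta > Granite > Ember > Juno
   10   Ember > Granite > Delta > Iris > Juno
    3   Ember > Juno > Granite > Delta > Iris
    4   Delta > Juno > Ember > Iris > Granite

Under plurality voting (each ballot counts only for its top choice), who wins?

Delta

First-place vote totals:
  Granite: 2
  Iris: 8
  Ember: 13
  Delta: 17
  Juno: 0
Delta has the most first-place votes.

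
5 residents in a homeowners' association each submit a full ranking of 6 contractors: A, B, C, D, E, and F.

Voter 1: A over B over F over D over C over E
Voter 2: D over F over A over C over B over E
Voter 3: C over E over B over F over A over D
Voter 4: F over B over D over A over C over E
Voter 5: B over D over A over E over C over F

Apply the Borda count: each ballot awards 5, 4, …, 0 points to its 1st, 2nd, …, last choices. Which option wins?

Borda scores:
  A: 5 + 3 + 1 + 2 + 3 = 14
  B: 4 + 1 + 3 + 4 + 5 = 17
  C: 1 + 2 + 5 + 1 + 1 = 10
  D: 2 + 5 + 0 + 3 + 4 = 14
  E: 0 + 0 + 4 + 0 + 2 = 6
  F: 3 + 4 + 2 + 5 + 0 = 14
B has the highest total.

B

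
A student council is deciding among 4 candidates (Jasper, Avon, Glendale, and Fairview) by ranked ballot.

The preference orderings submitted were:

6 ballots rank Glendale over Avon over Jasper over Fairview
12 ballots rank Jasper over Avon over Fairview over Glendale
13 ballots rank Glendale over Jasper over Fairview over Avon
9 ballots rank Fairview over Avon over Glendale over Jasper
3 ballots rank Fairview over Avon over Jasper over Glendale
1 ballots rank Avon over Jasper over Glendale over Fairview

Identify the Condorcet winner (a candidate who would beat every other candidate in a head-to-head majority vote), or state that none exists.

None — there is no Condorcet winner

Head-to-head results (44 voters total):
Jasper vs Avon: Jasper wins 25–19.
Jasper vs Glendale: Glendale wins 28–16.
Jasper vs Fairview: Jasper wins 32–12.
Avon vs Glendale: Avon wins 25–19.
Avon vs Fairview: Fairview wins 25–19.
Glendale vs Fairview: Fairview wins 24–20.
No candidate beats all others: Jasper beats Avon beats Glendale beats Jasper, a majority cycle.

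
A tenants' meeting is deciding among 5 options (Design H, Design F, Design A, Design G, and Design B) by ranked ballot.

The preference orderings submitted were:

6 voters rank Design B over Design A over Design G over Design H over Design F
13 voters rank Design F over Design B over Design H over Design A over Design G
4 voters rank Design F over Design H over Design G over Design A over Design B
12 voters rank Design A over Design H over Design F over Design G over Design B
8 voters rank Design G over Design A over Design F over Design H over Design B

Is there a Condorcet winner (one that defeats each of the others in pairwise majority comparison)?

Yes

Head-to-head results (43 voters total):
Design H vs Design F: Design F wins 25–18.
Design H vs Design A: Design A wins 26–17.
Design H vs Design G: Design H wins 29–14.
Design H vs Design B: Design H wins 24–19.
Design F vs Design A: Design A wins 26–17.
Design F vs Design G: Design F wins 29–14.
Design F vs Design B: Design F wins 37–6.
Design A vs Design G: Design A wins 31–12.
Design A vs Design B: Design A wins 24–19.
Design G vs Design B: Design G wins 24–19.
Design A beats each rival — Design H (26–17), Design F (26–17), Design G (31–12), Design B (24–19) — so Design A is the Condorcet winner.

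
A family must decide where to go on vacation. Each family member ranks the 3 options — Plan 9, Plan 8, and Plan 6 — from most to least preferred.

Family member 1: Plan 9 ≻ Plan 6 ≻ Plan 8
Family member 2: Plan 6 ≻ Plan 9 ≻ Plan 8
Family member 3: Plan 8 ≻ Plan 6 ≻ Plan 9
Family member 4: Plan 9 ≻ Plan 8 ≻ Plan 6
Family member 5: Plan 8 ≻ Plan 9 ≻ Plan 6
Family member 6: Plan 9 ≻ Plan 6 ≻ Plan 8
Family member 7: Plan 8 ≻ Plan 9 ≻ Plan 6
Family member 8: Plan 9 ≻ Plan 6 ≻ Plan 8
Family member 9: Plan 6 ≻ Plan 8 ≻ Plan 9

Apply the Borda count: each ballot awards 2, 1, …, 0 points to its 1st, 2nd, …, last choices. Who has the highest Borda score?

Plan 9

Borda scores:
  Plan 9: 2 + 1 + 0 + 2 + 1 + 2 + 1 + 2 + 0 = 11
  Plan 8: 0 + 0 + 2 + 1 + 2 + 0 + 2 + 0 + 1 = 8
  Plan 6: 1 + 2 + 1 + 0 + 0 + 1 + 0 + 1 + 2 = 8
Plan 9 has the highest total.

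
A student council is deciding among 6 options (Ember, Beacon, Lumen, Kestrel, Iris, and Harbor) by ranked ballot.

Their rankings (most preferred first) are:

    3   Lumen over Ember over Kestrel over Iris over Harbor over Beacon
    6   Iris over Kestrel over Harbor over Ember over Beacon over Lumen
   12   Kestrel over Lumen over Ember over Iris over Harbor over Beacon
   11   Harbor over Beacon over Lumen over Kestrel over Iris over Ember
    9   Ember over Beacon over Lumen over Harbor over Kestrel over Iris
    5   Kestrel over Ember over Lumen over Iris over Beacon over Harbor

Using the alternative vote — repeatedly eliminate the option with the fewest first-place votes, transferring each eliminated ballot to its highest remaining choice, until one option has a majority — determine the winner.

Kestrel

Round 1: Kestrel 17, Harbor 11, Ember 9, Iris 6, Lumen 3, Beacon 0. Beacon has the fewest and is eliminated.
Round 2: Kestrel 17, Harbor 11, Ember 9, Iris 6, Lumen 3. Lumen has the fewest and is eliminated.
Round 3: Kestrel 17, Ember 12, Harbor 11, Iris 6. Iris has the fewest and is eliminated.
Round 4: Kestrel 23, Ember 12, Harbor 11. Harbor has the fewest and is eliminated.
Round 5: Kestrel 34, Ember 12. Kestrel has a majority.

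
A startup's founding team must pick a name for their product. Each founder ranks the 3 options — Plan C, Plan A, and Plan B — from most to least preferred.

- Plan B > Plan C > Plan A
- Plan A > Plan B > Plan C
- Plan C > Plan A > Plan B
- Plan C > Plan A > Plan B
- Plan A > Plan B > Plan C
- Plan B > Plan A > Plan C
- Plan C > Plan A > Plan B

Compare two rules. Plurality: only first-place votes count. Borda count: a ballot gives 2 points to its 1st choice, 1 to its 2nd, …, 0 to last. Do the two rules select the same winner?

Plurality first-place counts: Plan C 3, Plan A 2, Plan B 2 → Plan C.
Borda totals: Plan C 7, Plan A 8, Plan B 6 → Plan A.
The two rules disagree: plurality picks Plan C, Borda picks Plan A.

No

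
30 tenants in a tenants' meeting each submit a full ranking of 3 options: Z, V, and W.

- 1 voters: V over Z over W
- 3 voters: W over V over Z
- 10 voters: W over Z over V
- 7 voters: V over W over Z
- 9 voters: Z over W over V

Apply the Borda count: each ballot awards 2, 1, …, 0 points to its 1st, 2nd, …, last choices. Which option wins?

Borda scores:
  Z: 1 + 3·0 + 10·1 + 7·0 + 9·2 = 29
  V: 2 + 3·1 + 10·0 + 7·2 + 9·0 = 19
  W: 0 + 3·2 + 10·2 + 7·1 + 9·1 = 42
W has the highest total.

W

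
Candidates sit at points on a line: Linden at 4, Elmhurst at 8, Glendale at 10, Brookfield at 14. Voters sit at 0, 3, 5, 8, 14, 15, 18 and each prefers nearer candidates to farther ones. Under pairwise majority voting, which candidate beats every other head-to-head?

With single-peaked preferences on a line, the Condorcet winner is the candidate closest to the median voter.
The median voter (position 8) is closest to Elmhurst at 8.
Check: Elmhurst vs Brookfield — voters closer to Elmhurst: 4 of 7.

Elmhurst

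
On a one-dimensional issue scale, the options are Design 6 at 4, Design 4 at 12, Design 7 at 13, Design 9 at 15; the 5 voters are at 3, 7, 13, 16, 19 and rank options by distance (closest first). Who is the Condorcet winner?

Design 7

With single-peaked preferences on a line, the Condorcet winner is the candidate closest to the median voter.
The median voter (position 13) is closest to Design 7 at 13.
Check: Design 7 vs Design 6 — voters closer to Design 7: 3 of 5.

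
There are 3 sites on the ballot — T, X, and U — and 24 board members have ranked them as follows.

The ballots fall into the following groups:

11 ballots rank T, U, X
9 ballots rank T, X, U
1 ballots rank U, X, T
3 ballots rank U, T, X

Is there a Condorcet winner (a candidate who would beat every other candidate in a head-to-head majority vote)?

Head-to-head results (24 voters total):
T vs X: T wins 23–1.
T vs U: T wins 20–4.
X vs U: U wins 15–9.
T beats each rival — X (23–1), U (20–4) — so T is the Condorcet winner.

Yes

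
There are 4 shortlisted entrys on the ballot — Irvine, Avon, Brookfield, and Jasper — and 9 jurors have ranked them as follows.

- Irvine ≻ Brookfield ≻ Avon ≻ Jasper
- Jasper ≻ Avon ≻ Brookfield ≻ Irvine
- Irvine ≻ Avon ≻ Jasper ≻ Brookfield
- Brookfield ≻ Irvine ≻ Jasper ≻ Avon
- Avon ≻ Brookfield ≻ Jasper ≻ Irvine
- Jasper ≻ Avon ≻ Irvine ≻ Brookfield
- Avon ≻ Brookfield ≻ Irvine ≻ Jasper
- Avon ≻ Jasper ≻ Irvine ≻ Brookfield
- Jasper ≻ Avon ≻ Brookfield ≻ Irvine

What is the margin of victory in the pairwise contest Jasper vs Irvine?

1

Ballots ranking Jasper above Irvine: 5.
Ballots ranking Irvine above Jasper: 4.
Jasper wins 5–4, a margin of 1.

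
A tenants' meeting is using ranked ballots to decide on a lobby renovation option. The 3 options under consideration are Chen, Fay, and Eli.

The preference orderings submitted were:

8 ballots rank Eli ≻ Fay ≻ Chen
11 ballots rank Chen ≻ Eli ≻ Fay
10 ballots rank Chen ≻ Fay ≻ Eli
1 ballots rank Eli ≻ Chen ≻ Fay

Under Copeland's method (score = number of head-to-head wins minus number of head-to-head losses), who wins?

Chen

Pairwise results:
  Chen vs Fay: Chen wins 22–8.
  Chen vs Eli: Chen wins 21–9.
  Fay vs Eli: Eli wins 20–10.
Copeland scores (wins − losses):
  Chen: 2 − 0 = 2
  Fay: 0 − 2 = -2
  Eli: 1 − 1 = 0
Chen has the best Copeland score.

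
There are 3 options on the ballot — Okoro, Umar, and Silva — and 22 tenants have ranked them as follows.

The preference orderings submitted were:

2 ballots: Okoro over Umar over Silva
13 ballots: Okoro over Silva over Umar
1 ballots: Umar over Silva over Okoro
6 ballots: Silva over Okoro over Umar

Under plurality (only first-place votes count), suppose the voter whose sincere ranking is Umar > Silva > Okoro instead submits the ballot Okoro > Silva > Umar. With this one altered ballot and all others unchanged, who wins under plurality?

First-place totals with the altered ballot: Okoro 16, Umar 0, Silva 6.
The winner is unchanged: still Okoro.

Okoro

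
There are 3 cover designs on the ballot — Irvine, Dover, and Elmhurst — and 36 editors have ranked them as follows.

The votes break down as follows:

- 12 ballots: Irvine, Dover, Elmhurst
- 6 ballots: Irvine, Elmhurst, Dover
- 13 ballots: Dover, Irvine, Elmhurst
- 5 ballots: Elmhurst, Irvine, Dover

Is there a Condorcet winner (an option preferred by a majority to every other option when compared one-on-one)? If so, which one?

Head-to-head results (36 voters total):
Irvine vs Dover: Irvine wins 23–13.
Irvine vs Elmhurst: Irvine wins 31–5.
Dover vs Elmhurst: Dover wins 25–11.
Irvine beats each rival — Dover (23–13), Elmhurst (31–5) — so Irvine is the Condorcet winner.

Irvine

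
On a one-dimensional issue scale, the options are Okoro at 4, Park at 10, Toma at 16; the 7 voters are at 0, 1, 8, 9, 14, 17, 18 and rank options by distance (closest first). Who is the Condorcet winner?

With single-peaked preferences on a line, the Condorcet winner is the candidate closest to the median voter.
The median voter (position 9) is closest to Park at 10.
Check: Park vs Okoro — voters closer to Park: 5 of 7.

Park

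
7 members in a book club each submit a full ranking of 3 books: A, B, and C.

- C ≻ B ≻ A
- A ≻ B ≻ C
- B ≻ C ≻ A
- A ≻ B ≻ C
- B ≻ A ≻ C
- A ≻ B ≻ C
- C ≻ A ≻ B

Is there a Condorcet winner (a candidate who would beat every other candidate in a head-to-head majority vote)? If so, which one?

Head-to-head results (7 voters total):
A vs B: A wins 4–3.
A vs C: A wins 4–3.
B vs C: B wins 5–2.
A beats each rival — B (4–3), C (4–3) — so A is the Condorcet winner.

A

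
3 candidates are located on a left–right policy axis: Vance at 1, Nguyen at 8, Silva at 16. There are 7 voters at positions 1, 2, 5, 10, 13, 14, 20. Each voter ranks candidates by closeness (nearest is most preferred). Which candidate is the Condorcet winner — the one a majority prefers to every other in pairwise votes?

With single-peaked preferences on a line, the Condorcet winner is the candidate closest to the median voter.
The median voter (position 10) is closest to Nguyen at 8.
Check: Nguyen vs Silva — voters closer to Nguyen: 4 of 7.

Nguyen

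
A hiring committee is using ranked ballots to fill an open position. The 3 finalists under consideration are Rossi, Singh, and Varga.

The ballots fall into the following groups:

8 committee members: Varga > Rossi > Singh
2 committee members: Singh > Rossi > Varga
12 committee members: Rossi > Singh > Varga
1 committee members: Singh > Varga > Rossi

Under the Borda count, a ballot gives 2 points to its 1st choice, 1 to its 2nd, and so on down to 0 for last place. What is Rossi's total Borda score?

Borda scores:
  Rossi: 8·1 + 2·1 + 12·2 + 0 = 34
  Singh: 8·0 + 2·2 + 12·1 + 2 = 18
  Varga: 8·2 + 2·0 + 12·0 + 1 = 17

34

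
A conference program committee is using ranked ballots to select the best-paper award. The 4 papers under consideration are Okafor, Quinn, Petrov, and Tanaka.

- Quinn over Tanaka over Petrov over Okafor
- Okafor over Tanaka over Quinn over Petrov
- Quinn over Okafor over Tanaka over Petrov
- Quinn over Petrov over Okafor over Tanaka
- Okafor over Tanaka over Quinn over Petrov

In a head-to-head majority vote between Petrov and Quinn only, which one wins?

Quinn

Ballots ranking Petrov above Quinn: 0.
Ballots ranking Quinn above Petrov: 5.
Quinn wins the head-to-head, 5–0.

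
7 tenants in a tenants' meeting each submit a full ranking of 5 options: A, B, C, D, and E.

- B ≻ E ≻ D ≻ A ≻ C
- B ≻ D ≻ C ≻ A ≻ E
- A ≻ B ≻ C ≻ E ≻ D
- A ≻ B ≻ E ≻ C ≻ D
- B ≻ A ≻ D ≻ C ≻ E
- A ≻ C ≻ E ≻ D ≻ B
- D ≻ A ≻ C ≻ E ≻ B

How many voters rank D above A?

Ballots ranking D above A: 3.
Ballots ranking A above D: 4.
So 3 of 7 voters prefer D to A.

3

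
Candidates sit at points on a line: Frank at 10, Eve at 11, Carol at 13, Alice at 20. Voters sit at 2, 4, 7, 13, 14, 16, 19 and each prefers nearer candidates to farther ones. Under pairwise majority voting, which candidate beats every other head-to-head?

With single-peaked preferences on a line, the Condorcet winner is the candidate closest to the median voter.
The median voter (position 13) is closest to Carol at 13.
Check: Carol vs Eve — voters closer to Carol: 4 of 7.

Carol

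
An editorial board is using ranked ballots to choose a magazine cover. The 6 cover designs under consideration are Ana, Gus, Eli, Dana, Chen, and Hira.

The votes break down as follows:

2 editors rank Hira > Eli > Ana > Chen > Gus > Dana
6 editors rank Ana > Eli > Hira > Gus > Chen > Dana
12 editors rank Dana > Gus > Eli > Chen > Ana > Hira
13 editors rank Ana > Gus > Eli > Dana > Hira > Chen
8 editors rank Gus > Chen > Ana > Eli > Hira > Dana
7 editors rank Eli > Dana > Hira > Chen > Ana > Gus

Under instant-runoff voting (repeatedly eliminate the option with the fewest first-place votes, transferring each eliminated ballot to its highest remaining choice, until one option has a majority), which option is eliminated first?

Chen

Round 1: Ana 19, Dana 12, Gus 8, Eli 7, Hira 2, Chen 0. Chen has the fewest and is eliminated.
Round 2: Ana 19, Dana 12, Gus 8, Eli 7, Hira 2. Hira has the fewest and is eliminated.
Round 3: Ana 19, Dana 12, Eli 9, Gus 8. Gus has the fewest and is eliminated.
Round 4: Ana 27, Dana 12, Eli 9. Ana has a majority.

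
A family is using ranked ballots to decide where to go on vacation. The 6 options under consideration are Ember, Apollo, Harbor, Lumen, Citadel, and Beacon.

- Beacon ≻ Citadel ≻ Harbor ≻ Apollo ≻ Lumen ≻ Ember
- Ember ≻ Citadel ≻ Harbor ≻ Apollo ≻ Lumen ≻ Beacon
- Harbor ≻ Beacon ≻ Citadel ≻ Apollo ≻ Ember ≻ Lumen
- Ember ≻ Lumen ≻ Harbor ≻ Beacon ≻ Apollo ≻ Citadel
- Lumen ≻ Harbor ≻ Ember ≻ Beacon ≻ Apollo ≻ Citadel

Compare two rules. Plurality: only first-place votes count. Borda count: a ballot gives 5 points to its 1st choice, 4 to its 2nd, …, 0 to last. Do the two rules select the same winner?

Plurality first-place counts: Ember 2, Apollo 0, Harbor 1, Lumen 1, Citadel 0, Beacon 1 → Ember.
Borda totals: Ember 14, Apollo 8, Harbor 18, Lumen 11, Citadel 11, Beacon 13 → Harbor.
The two rules disagree: plurality picks Ember, Borda picks Harbor.

No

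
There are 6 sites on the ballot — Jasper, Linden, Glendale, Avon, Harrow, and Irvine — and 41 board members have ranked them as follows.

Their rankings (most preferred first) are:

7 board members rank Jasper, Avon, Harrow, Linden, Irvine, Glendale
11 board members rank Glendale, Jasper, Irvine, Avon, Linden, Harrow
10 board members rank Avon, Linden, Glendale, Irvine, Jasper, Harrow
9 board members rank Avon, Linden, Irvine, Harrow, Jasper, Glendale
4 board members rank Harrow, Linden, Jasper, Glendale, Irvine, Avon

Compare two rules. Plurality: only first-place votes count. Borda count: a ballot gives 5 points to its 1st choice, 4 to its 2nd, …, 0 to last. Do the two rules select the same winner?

Yes

Plurality first-place counts: Jasper 7, Linden 0, Glendale 11, Avon 19, Harrow 4, Irvine 0 → Avon.
Borda totals: Jasper 110, Linden 117, Glendale 93, Avon 145, Harrow 59, Irvine 91 → Avon.
The two rules agree on Avon.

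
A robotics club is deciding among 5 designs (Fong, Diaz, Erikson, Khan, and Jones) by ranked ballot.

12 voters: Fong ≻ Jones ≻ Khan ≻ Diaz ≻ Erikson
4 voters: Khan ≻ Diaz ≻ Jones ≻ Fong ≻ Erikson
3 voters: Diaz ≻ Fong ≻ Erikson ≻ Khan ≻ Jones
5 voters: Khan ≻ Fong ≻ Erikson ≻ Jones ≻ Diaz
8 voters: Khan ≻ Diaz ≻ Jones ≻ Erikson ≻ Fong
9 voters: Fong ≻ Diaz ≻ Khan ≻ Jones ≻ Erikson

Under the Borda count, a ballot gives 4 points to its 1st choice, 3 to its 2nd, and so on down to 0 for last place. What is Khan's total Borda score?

113

Borda scores:
  Fong: 12·4 + 4·1 + 3·3 + 5·3 + 8·0 + 9·4 = 112
  Diaz: 12·1 + 4·3 + 3·4 + 5·0 + 8·3 + 9·3 = 87
  Erikson: 12·0 + 4·0 + 3·2 + 5·2 + 8·1 + 9·0 = 24
  Khan: 12·2 + 4·4 + 3·1 + 5·4 + 8·4 + 9·2 = 113
  Jones: 12·3 + 4·2 + 3·0 + 5·1 + 8·2 + 9·1 = 74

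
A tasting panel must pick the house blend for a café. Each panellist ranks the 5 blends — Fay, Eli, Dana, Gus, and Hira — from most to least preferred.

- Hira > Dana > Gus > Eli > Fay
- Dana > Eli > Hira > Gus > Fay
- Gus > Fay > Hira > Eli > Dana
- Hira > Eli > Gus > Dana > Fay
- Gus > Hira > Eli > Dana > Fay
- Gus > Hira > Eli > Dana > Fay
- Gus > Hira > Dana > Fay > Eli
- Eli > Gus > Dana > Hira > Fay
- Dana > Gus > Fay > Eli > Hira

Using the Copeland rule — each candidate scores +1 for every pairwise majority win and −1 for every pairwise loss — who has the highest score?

Gus

Pairwise results:
  Fay vs Eli: Eli wins 6–3.
  Fay vs Dana: Dana wins 8–1.
  Fay vs Gus: Gus wins 9–0.
  Fay vs Hira: Hira wins 7–2.
  Eli vs Dana: Eli wins 5–4.
  Eli vs Gus: Gus wins 6–3.
  Eli vs Hira: Hira wins 6–3.
  Dana vs Gus: Gus wins 6–3.
  Dana vs Hira: Hira wins 6–3.
  Gus vs Hira: Gus wins 6–3.
Copeland scores (wins − losses):
  Fay: 0 − 4 = -4
  Eli: 2 − 2 = 0
  Dana: 1 − 3 = -2
  Gus: 4 − 0 = 4
  Hira: 3 − 1 = 2
Gus has the best Copeland score.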